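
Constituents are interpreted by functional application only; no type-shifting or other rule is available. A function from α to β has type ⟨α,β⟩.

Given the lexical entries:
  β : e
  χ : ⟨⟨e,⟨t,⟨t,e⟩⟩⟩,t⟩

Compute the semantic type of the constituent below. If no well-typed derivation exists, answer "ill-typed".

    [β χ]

At [β χ]: neither e nor ⟨⟨e,⟨t,⟨t,e⟩⟩⟩,t⟩ can take the other as argument; the node is ill-typed.

ill-typed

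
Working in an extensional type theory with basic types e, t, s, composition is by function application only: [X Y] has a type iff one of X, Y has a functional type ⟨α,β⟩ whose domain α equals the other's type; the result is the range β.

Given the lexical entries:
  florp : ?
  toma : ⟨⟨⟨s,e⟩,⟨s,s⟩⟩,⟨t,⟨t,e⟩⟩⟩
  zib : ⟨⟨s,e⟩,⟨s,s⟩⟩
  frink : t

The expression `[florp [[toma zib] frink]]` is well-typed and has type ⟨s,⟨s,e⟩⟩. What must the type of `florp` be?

⟨⟨t,e⟩,⟨s,⟨s,e⟩⟩⟩

[florp [[toma zib] frink]] is required to be ⟨s,⟨s,e⟩⟩. [[toma zib] frink] : ⟨t,e⟩ cannot yield ⟨s,⟨s,e⟩⟩ as functor, so florp : ⟨⟨t,e⟩,⟨s,⟨s,e⟩⟩⟩.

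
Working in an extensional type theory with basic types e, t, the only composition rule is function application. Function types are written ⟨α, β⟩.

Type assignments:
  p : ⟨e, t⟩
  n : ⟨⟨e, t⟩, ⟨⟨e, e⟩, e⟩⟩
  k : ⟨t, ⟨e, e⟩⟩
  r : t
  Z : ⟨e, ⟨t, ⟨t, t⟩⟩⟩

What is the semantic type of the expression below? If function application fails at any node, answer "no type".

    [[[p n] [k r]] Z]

⟨t, ⟨t, t⟩⟩

[p n]: functor n : ⟨⟨e, t⟩, ⟨⟨e, e⟩, e⟩⟩, argument p : ⟨e, t⟩; result ⟨⟨e, e⟩, e⟩.
[k r]: functor k : ⟨t, ⟨e, e⟩⟩, argument r : t; result ⟨e, e⟩.
[[p n] [k r]]: functor [p n] : ⟨⟨e, e⟩, e⟩, argument [k r] : ⟨e, e⟩; result e.
[[[p n] [k r]] Z]: functor Z : ⟨e, ⟨t, ⟨t, t⟩⟩⟩, argument [[p n] [k r]] : e; result ⟨t, ⟨t, t⟩⟩.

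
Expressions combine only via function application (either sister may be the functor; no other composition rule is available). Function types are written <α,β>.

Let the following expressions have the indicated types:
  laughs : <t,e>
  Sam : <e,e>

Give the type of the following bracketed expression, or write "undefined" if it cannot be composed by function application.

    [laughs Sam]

undefined

[laughs Sam]: <t,e> with <e,e> — neither is a function whose domain matches the other; composition fails here.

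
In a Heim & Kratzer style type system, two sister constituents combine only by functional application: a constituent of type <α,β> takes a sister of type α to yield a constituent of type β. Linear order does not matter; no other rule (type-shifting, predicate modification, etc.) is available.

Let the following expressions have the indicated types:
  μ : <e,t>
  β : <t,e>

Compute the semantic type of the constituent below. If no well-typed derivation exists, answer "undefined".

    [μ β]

[μ β]: <e,t> and <t,e> cannot combine by function application — type clash.

undefined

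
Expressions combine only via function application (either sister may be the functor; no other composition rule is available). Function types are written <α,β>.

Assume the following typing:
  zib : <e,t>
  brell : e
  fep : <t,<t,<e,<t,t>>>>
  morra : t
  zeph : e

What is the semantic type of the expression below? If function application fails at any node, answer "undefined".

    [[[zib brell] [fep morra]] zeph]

[zib brell]: functor zib : <e,t>, argument brell : e; result t.
[fep morra]: functor fep : <t,<t,<e,<t,t>>>>, argument morra : t; result <t,<e,<t,t>>>.
[[zib brell] [fep morra]]: functor [fep morra] : <t,<e,<t,t>>>, argument [zib brell] : t; result <e,<t,t>>.
[[[zib brell] [fep morra]] zeph]: functor [[zib brell] [fep morra]] : <e,<t,t>>, argument zeph : e; result <t,t>.

<t,t>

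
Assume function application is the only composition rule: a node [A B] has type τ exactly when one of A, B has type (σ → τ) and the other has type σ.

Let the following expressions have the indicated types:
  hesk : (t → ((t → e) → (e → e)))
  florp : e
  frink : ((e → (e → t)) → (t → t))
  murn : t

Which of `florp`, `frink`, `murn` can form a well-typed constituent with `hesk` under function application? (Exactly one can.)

murn

florp : e — neither side's domain matches the other.
frink : ((e → (e → t)) → (t → t)) — neither side's domain matches the other.
murn — combines: hesk : (t → ((t → e) → (e → e))) takes murn : t as argument, giving ((t → e) → (e → e)).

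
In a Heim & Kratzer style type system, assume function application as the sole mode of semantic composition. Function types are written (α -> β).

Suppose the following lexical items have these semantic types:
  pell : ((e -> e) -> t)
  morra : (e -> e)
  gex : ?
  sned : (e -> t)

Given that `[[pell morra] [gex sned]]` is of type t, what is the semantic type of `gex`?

[[pell morra] [gex sned]] must have type t. The sister [pell morra] has type t; that is not a function onto t, so [gex sned] must be the functor, of type (t -> t).
[gex sned] must have type (t -> t). The sister sned has type (e -> t); that is not a function onto (t -> t), so gex must be the functor, of type ((e -> t) -> (t -> t)).

((e -> t) -> (t -> t))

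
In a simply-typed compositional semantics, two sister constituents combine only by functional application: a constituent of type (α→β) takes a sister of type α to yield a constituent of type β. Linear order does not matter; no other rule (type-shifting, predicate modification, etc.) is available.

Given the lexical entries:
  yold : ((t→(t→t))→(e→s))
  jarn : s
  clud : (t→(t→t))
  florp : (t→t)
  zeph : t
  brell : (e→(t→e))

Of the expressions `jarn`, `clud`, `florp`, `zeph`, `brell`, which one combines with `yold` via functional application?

jarn : s — no; yold wants (t→(t→t)), and jarn wants nothing (atomic).
clud — combines: yold : ((t→(t→t))→(e→s)) takes clud : (t→(t→t)) as argument, giving (e→s).
florp : (t→t) — no; yold wants (t→(t→t)), and florp wants t.
zeph : t — no; yold wants (t→(t→t)), and zeph wants nothing (atomic).
brell : (e→(t→e)) — no; yold wants (t→(t→t)), and brell wants e.

clud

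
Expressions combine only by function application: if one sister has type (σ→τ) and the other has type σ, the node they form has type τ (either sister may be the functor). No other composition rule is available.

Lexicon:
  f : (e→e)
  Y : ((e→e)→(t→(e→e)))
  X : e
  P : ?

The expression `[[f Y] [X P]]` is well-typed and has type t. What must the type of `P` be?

(e→((t→(e→e))→t))

[[f Y] [X P]] is required to be t. [f Y] : (t→(e→e)) cannot yield t as functor, so [X P] : ((t→(e→e))→t).
[X P] is required to be ((t→(e→e))→t). X : e cannot yield ((t→(e→e))→t) as functor, so P : (e→((t→(e→e))→t)).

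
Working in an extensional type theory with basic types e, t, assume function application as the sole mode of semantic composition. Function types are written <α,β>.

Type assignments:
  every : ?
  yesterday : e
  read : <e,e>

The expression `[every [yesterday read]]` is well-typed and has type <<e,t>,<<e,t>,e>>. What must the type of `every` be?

At [every [yesterday read]] (required: <<e,t>,<<e,t>,e>>): [yesterday read] is e, which is not a function with range <<e,t>,<<e,t>,e>>; hence every is the functor — type <e,<<e,t>,<<e,t>,e>>>.

<e,<<e,t>,<<e,t>,e>>>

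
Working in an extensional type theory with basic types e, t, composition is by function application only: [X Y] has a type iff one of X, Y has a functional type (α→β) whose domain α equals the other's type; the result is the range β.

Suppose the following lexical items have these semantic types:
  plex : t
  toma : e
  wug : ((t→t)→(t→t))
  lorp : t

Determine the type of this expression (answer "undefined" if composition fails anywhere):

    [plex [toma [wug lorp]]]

undefined

[wug lorp]: ((t→t)→(t→t)) with t — neither is a function whose domain matches the other; composition fails here.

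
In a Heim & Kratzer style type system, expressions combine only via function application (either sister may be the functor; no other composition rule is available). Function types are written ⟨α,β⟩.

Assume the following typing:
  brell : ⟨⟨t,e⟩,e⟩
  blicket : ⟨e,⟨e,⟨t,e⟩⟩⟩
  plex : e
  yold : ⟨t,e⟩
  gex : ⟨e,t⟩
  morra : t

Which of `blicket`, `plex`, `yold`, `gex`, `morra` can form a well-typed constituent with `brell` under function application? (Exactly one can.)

yold

blicket : ⟨e,⟨e,⟨t,e⟩⟩⟩ — neither side's domain matches the other.
plex : e — neither side's domain matches the other.
yold — combines: brell : ⟨⟨t,e⟩,e⟩ takes yold : ⟨t,e⟩ as argument, giving e.
gex : ⟨e,t⟩ — neither side's domain matches the other.
morra : t — neither side's domain matches the other.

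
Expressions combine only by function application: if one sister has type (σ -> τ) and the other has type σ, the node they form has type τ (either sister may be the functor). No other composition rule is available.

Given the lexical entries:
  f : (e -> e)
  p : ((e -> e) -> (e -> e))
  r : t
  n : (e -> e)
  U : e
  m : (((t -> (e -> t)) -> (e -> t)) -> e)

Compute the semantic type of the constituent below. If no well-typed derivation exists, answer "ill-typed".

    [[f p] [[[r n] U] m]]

ill-typed

At [f p], p : ((e -> e) -> (e -> e)) takes f : (e -> e), giving (e -> e).
[r n]: t and (e -> e) cannot combine by function application — type clash.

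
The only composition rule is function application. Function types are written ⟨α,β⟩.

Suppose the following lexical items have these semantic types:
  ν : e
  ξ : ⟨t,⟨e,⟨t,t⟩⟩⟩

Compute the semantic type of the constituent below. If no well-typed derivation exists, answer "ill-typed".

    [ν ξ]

ill-typed

[ν ξ]: e and ⟨t,⟨e,⟨t,t⟩⟩⟩ cannot combine by function application — type clash.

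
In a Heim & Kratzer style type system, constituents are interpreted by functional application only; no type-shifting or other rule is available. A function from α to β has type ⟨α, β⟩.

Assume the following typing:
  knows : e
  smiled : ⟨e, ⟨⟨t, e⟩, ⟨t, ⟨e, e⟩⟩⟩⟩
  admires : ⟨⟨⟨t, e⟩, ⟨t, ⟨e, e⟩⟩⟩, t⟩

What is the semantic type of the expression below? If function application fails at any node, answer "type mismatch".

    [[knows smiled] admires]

At [knows smiled], smiled : ⟨e, ⟨⟨t, e⟩, ⟨t, ⟨e, e⟩⟩⟩⟩ takes knows : e, giving ⟨⟨t, e⟩, ⟨t, ⟨e, e⟩⟩⟩.
At [[knows smiled] admires], admires : ⟨⟨⟨t, e⟩, ⟨t, ⟨e, e⟩⟩⟩, t⟩ takes [knows smiled] : ⟨⟨t, e⟩, ⟨t, ⟨e, e⟩⟩⟩, giving t.

t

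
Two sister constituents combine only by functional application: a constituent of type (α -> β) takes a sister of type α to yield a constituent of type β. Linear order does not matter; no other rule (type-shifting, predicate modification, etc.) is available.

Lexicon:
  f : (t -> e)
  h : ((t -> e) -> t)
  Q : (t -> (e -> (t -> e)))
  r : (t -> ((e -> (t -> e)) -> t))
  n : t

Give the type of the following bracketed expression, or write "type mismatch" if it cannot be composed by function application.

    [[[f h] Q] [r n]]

t

[f h] — h of type ((t -> e) -> t) combines with f of type (t -> e): type t.
[[f h] Q] — Q of type (t -> (e -> (t -> e))) combines with [f h] of type t: type (e -> (t -> e)).
[r n] — r of type (t -> ((e -> (t -> e)) -> t)) combines with n of type t: type ((e -> (t -> e)) -> t).
[[[f h] Q] [r n]] — [r n] of type ((e -> (t -> e)) -> t) combines with [[f h] Q] of type (e -> (t -> e)): type t.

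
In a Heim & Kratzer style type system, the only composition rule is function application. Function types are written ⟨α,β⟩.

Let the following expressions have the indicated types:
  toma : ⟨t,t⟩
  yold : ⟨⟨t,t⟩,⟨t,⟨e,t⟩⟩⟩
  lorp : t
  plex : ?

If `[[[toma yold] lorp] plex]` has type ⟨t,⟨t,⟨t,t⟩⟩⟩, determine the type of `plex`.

At [[[toma yold] lorp] plex] (required: ⟨t,⟨t,⟨t,t⟩⟩⟩): [[toma yold] lorp] is ⟨e,t⟩, which is not a function with range ⟨t,⟨t,⟨t,t⟩⟩⟩; hence plex is the functor — type ⟨⟨e,t⟩,⟨t,⟨t,⟨t,t⟩⟩⟩⟩.

⟨⟨e,t⟩,⟨t,⟨t,⟨t,t⟩⟩⟩⟩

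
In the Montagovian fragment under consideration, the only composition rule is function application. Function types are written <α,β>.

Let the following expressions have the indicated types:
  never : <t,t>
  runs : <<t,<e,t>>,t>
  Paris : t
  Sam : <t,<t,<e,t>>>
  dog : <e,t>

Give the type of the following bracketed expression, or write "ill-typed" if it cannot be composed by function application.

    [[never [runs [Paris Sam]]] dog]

[Paris Sam] — Sam of type <t,<t,<e,t>>> combines with Paris of type t: type <t,<e,t>>.
[runs [Paris Sam]] — runs of type <<t,<e,t>>,t> combines with [Paris Sam] of type <t,<e,t>>: type t.
[never [runs [Paris Sam]]] — never of type <t,t> combines with [runs [Paris Sam]] of type t: type t.
[[never [runs [Paris Sam]]] dog]: t and <e,t> cannot combine by function application — type clash.

ill-typed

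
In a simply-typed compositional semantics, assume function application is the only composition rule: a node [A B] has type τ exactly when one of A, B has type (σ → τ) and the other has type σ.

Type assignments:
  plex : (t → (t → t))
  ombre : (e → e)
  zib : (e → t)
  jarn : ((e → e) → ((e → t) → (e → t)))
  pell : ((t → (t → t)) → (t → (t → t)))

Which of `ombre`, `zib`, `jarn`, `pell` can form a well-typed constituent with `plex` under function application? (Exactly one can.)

ombre : (e → e) — does not combine with plex.
zib : (e → t) — does not combine with plex.
jarn : ((e → e) → ((e → t) → (e → t))) — does not combine with plex.
pell — combines: pell : ((t → (t → t)) → (t → (t → t))) takes plex : (t → (t → t)) as argument, giving (t → (t → t)).

pell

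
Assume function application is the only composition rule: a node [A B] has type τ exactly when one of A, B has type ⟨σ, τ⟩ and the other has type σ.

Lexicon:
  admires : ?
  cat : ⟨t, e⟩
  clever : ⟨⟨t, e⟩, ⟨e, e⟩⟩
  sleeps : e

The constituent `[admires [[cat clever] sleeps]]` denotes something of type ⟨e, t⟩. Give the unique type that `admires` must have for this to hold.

At [admires [[cat clever] sleeps]] (required: ⟨e, t⟩): [[cat clever] sleeps] is e, which is not a function with range ⟨e, t⟩; hence admires is the functor — type ⟨e, ⟨e, t⟩⟩.

⟨e, ⟨e, t⟩⟩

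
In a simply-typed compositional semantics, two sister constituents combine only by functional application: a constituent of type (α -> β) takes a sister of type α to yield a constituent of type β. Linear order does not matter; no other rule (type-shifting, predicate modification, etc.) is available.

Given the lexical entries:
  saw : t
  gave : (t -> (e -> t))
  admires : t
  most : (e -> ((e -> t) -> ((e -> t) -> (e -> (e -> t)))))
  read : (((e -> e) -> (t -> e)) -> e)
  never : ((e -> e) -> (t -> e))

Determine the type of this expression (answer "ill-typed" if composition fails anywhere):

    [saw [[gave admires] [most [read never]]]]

At [gave admires], gave : (t -> (e -> t)) takes admires : t, giving (e -> t).
At [read never], read : (((e -> e) -> (t -> e)) -> e) takes never : ((e -> e) -> (t -> e)), giving e.
At [most [read never]], most : (e -> ((e -> t) -> ((e -> t) -> (e -> (e -> t))))) takes [read never] : e, giving ((e -> t) -> ((e -> t) -> (e -> (e -> t)))).
At [[gave admires] [most [read never]]], [most [read never]] : ((e -> t) -> ((e -> t) -> (e -> (e -> t)))) takes [gave admires] : (e -> t), giving ((e -> t) -> (e -> (e -> t))).
[saw [[gave admires] [most [read never]]]]: t with ((e -> t) -> (e -> (e -> t))) — neither is a function whose domain matches the other; composition fails here.

ill-typed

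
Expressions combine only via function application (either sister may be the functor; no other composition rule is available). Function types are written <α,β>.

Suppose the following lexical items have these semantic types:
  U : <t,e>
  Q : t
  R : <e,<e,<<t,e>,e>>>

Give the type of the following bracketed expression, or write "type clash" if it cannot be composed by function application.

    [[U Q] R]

[U Q] — U of type <t,e> combines with Q of type t: type e.
[[U Q] R] — R of type <e,<e,<<t,e>,e>>> combines with [U Q] of type e: type <e,<<t,e>,e>>.

<e,<<t,e>,e>>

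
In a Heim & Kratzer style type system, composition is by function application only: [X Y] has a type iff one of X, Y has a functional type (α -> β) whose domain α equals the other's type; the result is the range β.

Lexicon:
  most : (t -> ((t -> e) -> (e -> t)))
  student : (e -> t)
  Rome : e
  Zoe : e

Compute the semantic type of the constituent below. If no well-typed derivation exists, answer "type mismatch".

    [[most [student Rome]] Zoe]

[student Rome]: functor student : (e -> t), argument Rome : e; result t.
[most [student Rome]]: functor most : (t -> ((t -> e) -> (e -> t))), argument [student Rome] : t; result ((t -> e) -> (e -> t)).
At [[most [student Rome]] Zoe]: neither ((t -> e) -> (e -> t)) nor e can take the other as argument; the node is ill-typed.

type mismatch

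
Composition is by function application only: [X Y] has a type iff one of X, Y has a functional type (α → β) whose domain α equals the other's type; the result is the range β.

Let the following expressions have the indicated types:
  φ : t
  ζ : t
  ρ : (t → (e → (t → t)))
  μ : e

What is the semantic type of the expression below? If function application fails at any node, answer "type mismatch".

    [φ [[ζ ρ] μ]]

At [ζ ρ], ρ : (t → (e → (t → t))) takes ζ : t, giving (e → (t → t)).
At [[ζ ρ] μ], [ζ ρ] : (e → (t → t)) takes μ : e, giving (t → t).
At [φ [[ζ ρ] μ]], [[ζ ρ] μ] : (t → t) takes φ : t, giving t.

t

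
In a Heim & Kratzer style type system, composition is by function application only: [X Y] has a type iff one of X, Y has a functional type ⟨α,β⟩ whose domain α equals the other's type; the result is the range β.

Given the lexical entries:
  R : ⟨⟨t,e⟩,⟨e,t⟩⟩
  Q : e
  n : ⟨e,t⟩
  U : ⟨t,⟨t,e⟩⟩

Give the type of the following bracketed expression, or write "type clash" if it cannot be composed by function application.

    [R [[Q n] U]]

⟨e,t⟩

[Q n]: functor n : ⟨e,t⟩, argument Q : e; result t.
[[Q n] U]: functor U : ⟨t,⟨t,e⟩⟩, argument [Q n] : t; result ⟨t,e⟩.
[R [[Q n] U]]: functor R : ⟨⟨t,e⟩,⟨e,t⟩⟩, argument [[Q n] U] : ⟨t,e⟩; result ⟨e,t⟩.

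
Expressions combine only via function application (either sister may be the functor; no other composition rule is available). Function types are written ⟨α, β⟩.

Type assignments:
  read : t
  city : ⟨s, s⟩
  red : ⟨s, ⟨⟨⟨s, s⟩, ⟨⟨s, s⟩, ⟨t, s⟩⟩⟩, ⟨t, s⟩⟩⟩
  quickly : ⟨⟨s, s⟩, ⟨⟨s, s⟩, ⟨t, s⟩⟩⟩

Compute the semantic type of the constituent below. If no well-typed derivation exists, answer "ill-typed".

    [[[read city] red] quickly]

At [read city]: neither t nor ⟨s, s⟩ can take the other as argument; the node is ill-typed.

ill-typed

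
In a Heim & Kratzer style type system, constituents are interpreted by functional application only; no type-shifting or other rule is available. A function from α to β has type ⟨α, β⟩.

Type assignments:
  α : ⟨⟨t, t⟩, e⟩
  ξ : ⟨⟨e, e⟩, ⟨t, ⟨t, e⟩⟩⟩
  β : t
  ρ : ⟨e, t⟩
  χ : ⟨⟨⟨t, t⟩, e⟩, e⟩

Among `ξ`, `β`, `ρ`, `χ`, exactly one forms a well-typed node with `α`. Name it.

χ

ξ : ⟨⟨e, e⟩, ⟨t, ⟨t, e⟩⟩⟩ — α needs ⟨t, t⟩; ξ needs ⟨e, e⟩; neither fits.
β : t — α needs ⟨t, t⟩; β needs nothing (atomic); neither fits.
ρ : ⟨e, t⟩ — α needs ⟨t, t⟩; ρ needs e; neither fits.
χ — combines: χ : ⟨⟨⟨t, t⟩, e⟩, e⟩ takes α : ⟨⟨t, t⟩, e⟩ as argument, giving e.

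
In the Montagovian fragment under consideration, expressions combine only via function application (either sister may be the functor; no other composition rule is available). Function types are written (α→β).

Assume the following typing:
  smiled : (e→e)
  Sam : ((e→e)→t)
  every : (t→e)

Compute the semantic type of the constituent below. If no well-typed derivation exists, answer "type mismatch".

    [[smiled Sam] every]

[smiled Sam]: Sam is ((e→e)→t), smiled is (e→e); result t.
[[smiled Sam] every]: every is (t→e), [smiled Sam] is t; result e.

e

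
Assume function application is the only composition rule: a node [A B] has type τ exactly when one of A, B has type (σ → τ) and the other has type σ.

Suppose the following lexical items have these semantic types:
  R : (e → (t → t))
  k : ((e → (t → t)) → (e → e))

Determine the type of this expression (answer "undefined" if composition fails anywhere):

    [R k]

At [R k], k : ((e → (t → t)) → (e → e)) takes R : (e → (t → t)), giving (e → e).

(e → e)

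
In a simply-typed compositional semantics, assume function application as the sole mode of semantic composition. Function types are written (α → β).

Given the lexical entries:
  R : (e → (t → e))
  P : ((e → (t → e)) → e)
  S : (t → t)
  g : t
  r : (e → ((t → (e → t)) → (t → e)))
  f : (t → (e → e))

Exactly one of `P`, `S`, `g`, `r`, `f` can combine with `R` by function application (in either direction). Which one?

P

P — combines: P : ((e → (t → e)) → e) takes R : (e → (t → e)) as argument, giving e.
S : (t → t) — R needs e; S needs t; neither fits.
g : t — R needs e; g needs nothing (atomic); neither fits.
r : (e → ((t → (e → t)) → (t → e))) — R needs e; r needs e; neither fits.
f : (t → (e → e)) — R needs e; f needs t; neither fits.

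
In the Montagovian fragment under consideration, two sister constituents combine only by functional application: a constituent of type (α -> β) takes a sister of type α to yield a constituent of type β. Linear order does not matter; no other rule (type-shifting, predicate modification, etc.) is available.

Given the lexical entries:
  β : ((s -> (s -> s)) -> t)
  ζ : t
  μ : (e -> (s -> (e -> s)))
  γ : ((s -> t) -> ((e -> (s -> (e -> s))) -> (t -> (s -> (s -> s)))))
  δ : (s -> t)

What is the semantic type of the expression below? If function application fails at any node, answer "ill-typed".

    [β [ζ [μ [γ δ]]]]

t

[γ δ]: ((s -> t) -> ((e -> (s -> (e -> s))) -> (t -> (s -> (s -> s))))) applied to (s -> t) yields ((e -> (s -> (e -> s))) -> (t -> (s -> (s -> s)))).
[μ [γ δ]]: ((e -> (s -> (e -> s))) -> (t -> (s -> (s -> s)))) applied to (e -> (s -> (e -> s))) yields (t -> (s -> (s -> s))).
[ζ [μ [γ δ]]]: (t -> (s -> (s -> s))) applied to t yields (s -> (s -> s)).
[β [ζ [μ [γ δ]]]]: ((s -> (s -> s)) -> t) applied to (s -> (s -> s)) yields t.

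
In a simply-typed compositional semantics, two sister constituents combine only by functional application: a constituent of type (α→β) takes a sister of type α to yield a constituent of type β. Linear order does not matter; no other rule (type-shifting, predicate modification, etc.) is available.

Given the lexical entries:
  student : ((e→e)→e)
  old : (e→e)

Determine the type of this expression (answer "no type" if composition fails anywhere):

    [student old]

[student old]: student is ((e→e)→e), old is (e→e); result e.

e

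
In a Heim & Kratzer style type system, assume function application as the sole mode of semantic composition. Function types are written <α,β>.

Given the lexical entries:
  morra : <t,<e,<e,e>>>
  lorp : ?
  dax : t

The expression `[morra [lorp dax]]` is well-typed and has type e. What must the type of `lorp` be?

At [morra [lorp dax]] (required: e): morra is <t,<e,<e,e>>>, which is not a function with range e; hence [lorp dax] is the functor — type <<t,<e,<e,e>>>,e>.
At [lorp dax] (required: <<t,<e,<e,e>>>,e>): dax is t, which is not a function with range <<t,<e,<e,e>>>,e>; hence lorp is the functor — type <t,<<t,<e,<e,e>>>,e>>.

<t,<<t,<e,<e,e>>>,e>>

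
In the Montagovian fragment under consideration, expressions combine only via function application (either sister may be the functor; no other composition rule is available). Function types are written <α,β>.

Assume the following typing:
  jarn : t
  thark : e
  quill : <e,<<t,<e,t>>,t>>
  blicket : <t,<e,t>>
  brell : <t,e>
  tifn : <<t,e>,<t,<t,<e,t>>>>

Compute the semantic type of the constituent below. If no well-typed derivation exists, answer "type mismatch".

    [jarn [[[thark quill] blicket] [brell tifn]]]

<e,t>

[thark quill] — quill of type <e,<<t,<e,t>>,t>> combines with thark of type e: type <<t,<e,t>>,t>.
[[thark quill] blicket] — [thark quill] of type <<t,<e,t>>,t> combines with blicket of type <t,<e,t>>: type t.
[brell tifn] — tifn of type <<t,e>,<t,<t,<e,t>>>> combines with brell of type <t,e>: type <t,<t,<e,t>>>.
[[[thark quill] blicket] [brell tifn]] — [brell tifn] of type <t,<t,<e,t>>> combines with [[thark quill] blicket] of type t: type <t,<e,t>>.
[jarn [[[thark quill] blicket] [brell tifn]]] — [[[thark quill] blicket] [brell tifn]] of type <t,<e,t>> combines with jarn of type t: type <e,t>.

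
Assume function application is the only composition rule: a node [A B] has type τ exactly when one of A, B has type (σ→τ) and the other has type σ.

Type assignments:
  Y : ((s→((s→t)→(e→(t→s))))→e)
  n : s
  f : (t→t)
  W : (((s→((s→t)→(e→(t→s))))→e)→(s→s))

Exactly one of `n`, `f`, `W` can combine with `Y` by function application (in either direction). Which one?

n : s — does not combine with Y.
f : (t→t) — does not combine with Y.
W — combines: W : (((s→((s→t)→(e→(t→s))))→e)→(s→s)) takes Y : ((s→((s→t)→(e→(t→s))))→e) as argument, giving (s→s).

W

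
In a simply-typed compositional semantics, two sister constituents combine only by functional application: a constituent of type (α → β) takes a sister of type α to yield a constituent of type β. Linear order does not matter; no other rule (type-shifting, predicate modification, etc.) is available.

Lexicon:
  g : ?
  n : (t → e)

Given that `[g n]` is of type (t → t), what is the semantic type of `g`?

((t → e) → (t → t))

For [g n] to have type (t → t) with n of type (t → e), g must be the function: g : ((t → e) → (t → t)).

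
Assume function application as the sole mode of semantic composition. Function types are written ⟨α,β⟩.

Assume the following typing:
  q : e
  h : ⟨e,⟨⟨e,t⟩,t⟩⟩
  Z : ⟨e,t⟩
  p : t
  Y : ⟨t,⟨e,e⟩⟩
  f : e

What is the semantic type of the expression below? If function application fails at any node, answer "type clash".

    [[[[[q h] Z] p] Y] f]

type clash

[q h]: ⟨e,⟨⟨e,t⟩,t⟩⟩ applied to e yields ⟨⟨e,t⟩,t⟩.
[[q h] Z]: ⟨⟨e,t⟩,t⟩ applied to ⟨e,t⟩ yields t.
At [[[q h] Z] p]: neither t nor t can take the other as argument; the node is ill-typed.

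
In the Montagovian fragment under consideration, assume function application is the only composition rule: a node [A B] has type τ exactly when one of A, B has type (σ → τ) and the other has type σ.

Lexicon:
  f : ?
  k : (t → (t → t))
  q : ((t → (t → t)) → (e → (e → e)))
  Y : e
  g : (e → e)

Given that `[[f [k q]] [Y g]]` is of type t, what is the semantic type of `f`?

For [[f [k q]] [Y g]] to have type t with [Y g] of type e, [f [k q]] must be the function: [f [k q]] : (e → t).
For [f [k q]] to have type (e → t) with [k q] of type (e → (e → e)), f must be the function: f : ((e → (e → e)) → (e → t)).

((e → (e → e)) → (e → t))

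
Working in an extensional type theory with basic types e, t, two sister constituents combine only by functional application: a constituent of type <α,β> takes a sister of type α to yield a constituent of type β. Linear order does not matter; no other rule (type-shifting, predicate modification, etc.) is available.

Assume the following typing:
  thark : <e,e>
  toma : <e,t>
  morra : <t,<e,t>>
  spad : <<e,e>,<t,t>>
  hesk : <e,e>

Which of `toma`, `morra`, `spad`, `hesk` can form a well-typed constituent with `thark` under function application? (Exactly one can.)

toma : <e,t> — no; thark wants e, and toma wants e.
morra : <t,<e,t>> — no; thark wants e, and morra wants t.
spad — combines: spad : <<e,e>,<t,t>> takes thark : <e,e> as argument, giving <t,t>.
hesk : <e,e> — no; thark wants e, and hesk wants e.

spad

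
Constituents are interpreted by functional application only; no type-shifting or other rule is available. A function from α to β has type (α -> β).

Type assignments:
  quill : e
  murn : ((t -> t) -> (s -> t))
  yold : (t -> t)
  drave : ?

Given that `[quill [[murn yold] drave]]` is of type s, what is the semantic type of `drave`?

((s -> t) -> (e -> s))

[quill [[murn yold] drave]] must have type s. The sister quill has type e; that is not a function onto s, so [[murn yold] drave] must be the functor, of type (e -> s).
[[murn yold] drave] must have type (e -> s). The sister [murn yold] has type (s -> t); that is not a function onto (e -> s), so drave must be the functor, of type ((s -> t) -> (e -> s)).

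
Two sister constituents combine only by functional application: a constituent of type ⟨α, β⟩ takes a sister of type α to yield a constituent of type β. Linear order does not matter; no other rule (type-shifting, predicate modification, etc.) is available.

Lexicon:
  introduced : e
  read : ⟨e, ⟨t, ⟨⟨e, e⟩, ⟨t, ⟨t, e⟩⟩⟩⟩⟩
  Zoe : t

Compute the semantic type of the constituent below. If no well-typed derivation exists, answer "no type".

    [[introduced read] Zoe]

⟨⟨e, e⟩, ⟨t, ⟨t, e⟩⟩⟩

At [introduced read], read : ⟨e, ⟨t, ⟨⟨e, e⟩, ⟨t, ⟨t, e⟩⟩⟩⟩⟩ takes introduced : e, giving ⟨t, ⟨⟨e, e⟩, ⟨t, ⟨t, e⟩⟩⟩⟩.
At [[introduced read] Zoe], [introduced read] : ⟨t, ⟨⟨e, e⟩, ⟨t, ⟨t, e⟩⟩⟩⟩ takes Zoe : t, giving ⟨⟨e, e⟩, ⟨t, ⟨t, e⟩⟩⟩.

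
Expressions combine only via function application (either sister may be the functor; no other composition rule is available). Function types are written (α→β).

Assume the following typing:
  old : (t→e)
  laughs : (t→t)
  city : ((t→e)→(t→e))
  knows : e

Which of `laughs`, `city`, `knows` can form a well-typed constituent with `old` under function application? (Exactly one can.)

city

laughs : (t→t) — does not combine with old.
city — combines: city : ((t→e)→(t→e)) takes old : (t→e) as argument, giving (t→e).
knows : e — does not combine with old.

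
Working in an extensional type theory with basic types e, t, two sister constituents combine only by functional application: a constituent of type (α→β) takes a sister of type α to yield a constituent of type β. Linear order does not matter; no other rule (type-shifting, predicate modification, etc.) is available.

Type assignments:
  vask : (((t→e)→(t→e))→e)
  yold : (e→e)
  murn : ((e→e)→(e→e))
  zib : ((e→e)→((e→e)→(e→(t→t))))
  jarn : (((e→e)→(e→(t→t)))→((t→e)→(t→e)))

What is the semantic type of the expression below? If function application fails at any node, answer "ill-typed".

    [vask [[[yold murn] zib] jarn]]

e

[yold murn]: ((e→e)→(e→e)) applied to (e→e) yields (e→e).
[[yold murn] zib]: ((e→e)→((e→e)→(e→(t→t)))) applied to (e→e) yields ((e→e)→(e→(t→t))).
[[[yold murn] zib] jarn]: (((e→e)→(e→(t→t)))→((t→e)→(t→e))) applied to ((e→e)→(e→(t→t))) yields ((t→e)→(t→e)).
[vask [[[yold murn] zib] jarn]]: (((t→e)→(t→e))→e) applied to ((t→e)→(t→e)) yields e.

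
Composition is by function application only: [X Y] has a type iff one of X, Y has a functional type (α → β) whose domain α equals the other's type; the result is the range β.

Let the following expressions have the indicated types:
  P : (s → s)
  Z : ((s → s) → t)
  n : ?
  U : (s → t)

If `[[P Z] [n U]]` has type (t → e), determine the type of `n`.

At [[P Z] [n U]] (required: (t → e)): [P Z] is t, which is not a function with range (t → e); hence [n U] is the functor — type (t → (t → e)).
At [n U] (required: (t → (t → e))): U is (s → t), which is not a function with range (t → (t → e)); hence n is the functor — type ((s → t) → (t → (t → e))).

((s → t) → (t → (t → e)))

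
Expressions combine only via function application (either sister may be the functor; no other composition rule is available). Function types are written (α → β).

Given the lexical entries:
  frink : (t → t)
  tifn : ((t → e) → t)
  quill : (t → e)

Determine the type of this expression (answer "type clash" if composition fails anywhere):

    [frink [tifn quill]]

t

[tifn quill] — tifn of type ((t → e) → t) combines with quill of type (t → e): type t.
[frink [tifn quill]] — frink of type (t → t) combines with [tifn quill] of type t: type t.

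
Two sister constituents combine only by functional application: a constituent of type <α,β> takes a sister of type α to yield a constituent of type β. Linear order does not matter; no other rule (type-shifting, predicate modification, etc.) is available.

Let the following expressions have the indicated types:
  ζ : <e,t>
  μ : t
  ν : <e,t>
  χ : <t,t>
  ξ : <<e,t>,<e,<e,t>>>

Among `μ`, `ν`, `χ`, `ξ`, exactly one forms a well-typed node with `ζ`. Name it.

ξ

μ : t — does not combine with ζ.
ν : <e,t> — does not combine with ζ.
χ : <t,t> — does not combine with ζ.
ξ — combines: ξ : <<e,t>,<e,<e,t>>> takes ζ : <e,t> as argument, giving <e,<e,t>>.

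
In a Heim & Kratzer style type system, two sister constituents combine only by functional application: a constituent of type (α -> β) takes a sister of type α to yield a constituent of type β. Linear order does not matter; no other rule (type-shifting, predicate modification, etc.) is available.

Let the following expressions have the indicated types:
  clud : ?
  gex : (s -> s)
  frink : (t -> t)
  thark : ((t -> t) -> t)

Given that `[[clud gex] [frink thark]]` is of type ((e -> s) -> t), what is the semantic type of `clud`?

((s -> s) -> (t -> ((e -> s) -> t)))

[[clud gex] [frink thark]] must have type ((e -> s) -> t). The sister [frink thark] has type t; that is not a function onto ((e -> s) -> t), so [clud gex] must be the functor, of type (t -> ((e -> s) -> t)).
[clud gex] must have type (t -> ((e -> s) -> t)). The sister gex has type (s -> s); that is not a function onto (t -> ((e -> s) -> t)), so clud must be the functor, of type ((s -> s) -> (t -> ((e -> s) -> t))).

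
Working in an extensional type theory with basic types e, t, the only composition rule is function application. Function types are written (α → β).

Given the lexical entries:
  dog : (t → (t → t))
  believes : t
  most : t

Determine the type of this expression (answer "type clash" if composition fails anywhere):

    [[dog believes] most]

[dog believes] — dog of type (t → (t → t)) combines with believes of type t: type (t → t).
[[dog believes] most] — [dog believes] of type (t → t) combines with most of type t: type t.

t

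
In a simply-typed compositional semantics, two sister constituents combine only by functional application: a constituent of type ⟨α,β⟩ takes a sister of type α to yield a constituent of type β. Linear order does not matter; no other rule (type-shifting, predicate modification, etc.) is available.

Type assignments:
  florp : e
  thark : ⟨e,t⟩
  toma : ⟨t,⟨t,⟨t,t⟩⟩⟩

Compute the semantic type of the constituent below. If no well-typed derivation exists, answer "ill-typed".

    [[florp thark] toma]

⟨t,⟨t,t⟩⟩

[florp thark]: ⟨e,t⟩ applied to e yields t.
[[florp thark] toma]: ⟨t,⟨t,⟨t,t⟩⟩⟩ applied to t yields ⟨t,⟨t,t⟩⟩.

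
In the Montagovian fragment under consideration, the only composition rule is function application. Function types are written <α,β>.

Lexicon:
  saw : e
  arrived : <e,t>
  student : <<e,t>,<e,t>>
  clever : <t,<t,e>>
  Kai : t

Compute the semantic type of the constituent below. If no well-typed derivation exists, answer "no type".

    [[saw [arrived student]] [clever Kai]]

e

[arrived student] — student of type <<e,t>,<e,t>> combines with arrived of type <e,t>: type <e,t>.
[saw [arrived student]] — [arrived student] of type <e,t> combines with saw of type e: type t.
[clever Kai] — clever of type <t,<t,e>> combines with Kai of type t: type <t,e>.
[[saw [arrived student]] [clever Kai]] — [clever Kai] of type <t,e> combines with [saw [arrived student]] of type t: type e.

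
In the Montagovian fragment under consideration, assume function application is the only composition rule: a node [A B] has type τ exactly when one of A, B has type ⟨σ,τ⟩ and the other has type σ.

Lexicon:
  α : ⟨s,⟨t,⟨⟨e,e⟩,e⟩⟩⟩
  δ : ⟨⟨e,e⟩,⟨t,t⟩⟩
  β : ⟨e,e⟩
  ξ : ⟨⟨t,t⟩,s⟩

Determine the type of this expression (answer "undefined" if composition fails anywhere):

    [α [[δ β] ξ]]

[δ β]: δ is ⟨⟨e,e⟩,⟨t,t⟩⟩, β is ⟨e,e⟩; result ⟨t,t⟩.
[[δ β] ξ]: ξ is ⟨⟨t,t⟩,s⟩, [δ β] is ⟨t,t⟩; result s.
[α [[δ β] ξ]]: α is ⟨s,⟨t,⟨⟨e,e⟩,e⟩⟩⟩, [[δ β] ξ] is s; result ⟨t,⟨⟨e,e⟩,e⟩⟩.

⟨t,⟨⟨e,e⟩,e⟩⟩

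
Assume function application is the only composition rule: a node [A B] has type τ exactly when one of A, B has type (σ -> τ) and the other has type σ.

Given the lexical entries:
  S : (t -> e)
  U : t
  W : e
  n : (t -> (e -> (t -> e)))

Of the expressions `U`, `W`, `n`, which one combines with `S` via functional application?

U — combines: S : (t -> e) takes U : t as argument, giving e.
W : e — no; S wants t, and W wants nothing (atomic).
n : (t -> (e -> (t -> e))) — no; S wants t, and n wants t.

U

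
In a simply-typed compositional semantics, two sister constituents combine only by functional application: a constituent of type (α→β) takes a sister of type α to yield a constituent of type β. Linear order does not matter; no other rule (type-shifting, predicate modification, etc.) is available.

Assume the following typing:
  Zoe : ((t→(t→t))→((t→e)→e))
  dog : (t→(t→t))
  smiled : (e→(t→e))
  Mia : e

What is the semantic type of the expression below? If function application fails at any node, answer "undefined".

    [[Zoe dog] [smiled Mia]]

e

At [Zoe dog], Zoe : ((t→(t→t))→((t→e)→e)) takes dog : (t→(t→t)), giving ((t→e)→e).
At [smiled Mia], smiled : (e→(t→e)) takes Mia : e, giving (t→e).
At [[Zoe dog] [smiled Mia]], [Zoe dog] : ((t→e)→e) takes [smiled Mia] : (t→e), giving e.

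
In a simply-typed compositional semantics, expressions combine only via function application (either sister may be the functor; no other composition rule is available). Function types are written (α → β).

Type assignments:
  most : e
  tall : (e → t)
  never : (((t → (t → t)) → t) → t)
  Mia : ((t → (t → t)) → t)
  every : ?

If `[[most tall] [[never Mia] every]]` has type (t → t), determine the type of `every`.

[[most tall] [[never Mia] every]] is required to be (t → t). [most tall] : t cannot yield (t → t) as functor, so [[never Mia] every] : (t → (t → t)).
[[never Mia] every] is required to be (t → (t → t)). [never Mia] : t cannot yield (t → (t → t)) as functor, so every : (t → (t → (t → t))).

(t → (t → (t → t)))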